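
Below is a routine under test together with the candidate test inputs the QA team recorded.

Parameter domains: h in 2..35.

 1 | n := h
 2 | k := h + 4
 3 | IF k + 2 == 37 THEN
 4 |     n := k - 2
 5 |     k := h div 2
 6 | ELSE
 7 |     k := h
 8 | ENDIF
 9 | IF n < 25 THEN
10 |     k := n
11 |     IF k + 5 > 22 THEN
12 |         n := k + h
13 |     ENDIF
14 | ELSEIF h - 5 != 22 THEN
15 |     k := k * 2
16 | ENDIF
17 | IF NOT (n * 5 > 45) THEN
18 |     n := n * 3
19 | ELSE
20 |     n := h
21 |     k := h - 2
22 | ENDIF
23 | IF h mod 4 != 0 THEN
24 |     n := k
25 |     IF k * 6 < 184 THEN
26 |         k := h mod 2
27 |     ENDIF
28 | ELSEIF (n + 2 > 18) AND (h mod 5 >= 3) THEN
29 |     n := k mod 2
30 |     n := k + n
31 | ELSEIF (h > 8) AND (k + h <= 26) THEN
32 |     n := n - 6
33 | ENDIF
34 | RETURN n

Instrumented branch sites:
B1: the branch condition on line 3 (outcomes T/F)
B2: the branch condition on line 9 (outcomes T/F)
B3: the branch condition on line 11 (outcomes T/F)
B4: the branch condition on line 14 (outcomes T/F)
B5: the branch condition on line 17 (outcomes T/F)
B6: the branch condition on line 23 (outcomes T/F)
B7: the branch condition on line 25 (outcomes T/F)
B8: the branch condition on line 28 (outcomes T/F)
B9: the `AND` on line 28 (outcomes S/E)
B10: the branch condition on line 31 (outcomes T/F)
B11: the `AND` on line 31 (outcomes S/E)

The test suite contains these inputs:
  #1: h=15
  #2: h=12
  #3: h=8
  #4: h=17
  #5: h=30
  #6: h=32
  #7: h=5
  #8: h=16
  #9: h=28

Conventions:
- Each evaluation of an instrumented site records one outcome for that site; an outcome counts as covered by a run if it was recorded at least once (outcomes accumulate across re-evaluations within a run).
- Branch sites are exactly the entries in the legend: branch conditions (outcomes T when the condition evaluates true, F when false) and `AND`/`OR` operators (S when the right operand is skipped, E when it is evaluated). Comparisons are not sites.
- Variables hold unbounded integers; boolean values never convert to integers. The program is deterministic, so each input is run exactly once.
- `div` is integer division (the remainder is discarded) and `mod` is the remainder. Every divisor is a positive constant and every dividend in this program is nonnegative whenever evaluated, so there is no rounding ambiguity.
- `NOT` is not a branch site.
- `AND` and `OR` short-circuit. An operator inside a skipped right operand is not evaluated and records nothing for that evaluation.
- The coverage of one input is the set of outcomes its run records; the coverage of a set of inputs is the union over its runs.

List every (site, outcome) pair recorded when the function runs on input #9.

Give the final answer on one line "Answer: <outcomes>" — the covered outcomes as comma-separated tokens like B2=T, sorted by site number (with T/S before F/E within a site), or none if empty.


Simulating input #9 (h=28) step by step:
  B1->F, B2->F, B4->T, B5->F, B6->F, B9->E, B8->T
distinct outcomes covered: B1=F, B2=F, B4=T, B5=F, B6=F, B8=T, B9=E
Answer: B1=F, B2=F, B4=T, B5=F, B6=F, B8=T, B9=E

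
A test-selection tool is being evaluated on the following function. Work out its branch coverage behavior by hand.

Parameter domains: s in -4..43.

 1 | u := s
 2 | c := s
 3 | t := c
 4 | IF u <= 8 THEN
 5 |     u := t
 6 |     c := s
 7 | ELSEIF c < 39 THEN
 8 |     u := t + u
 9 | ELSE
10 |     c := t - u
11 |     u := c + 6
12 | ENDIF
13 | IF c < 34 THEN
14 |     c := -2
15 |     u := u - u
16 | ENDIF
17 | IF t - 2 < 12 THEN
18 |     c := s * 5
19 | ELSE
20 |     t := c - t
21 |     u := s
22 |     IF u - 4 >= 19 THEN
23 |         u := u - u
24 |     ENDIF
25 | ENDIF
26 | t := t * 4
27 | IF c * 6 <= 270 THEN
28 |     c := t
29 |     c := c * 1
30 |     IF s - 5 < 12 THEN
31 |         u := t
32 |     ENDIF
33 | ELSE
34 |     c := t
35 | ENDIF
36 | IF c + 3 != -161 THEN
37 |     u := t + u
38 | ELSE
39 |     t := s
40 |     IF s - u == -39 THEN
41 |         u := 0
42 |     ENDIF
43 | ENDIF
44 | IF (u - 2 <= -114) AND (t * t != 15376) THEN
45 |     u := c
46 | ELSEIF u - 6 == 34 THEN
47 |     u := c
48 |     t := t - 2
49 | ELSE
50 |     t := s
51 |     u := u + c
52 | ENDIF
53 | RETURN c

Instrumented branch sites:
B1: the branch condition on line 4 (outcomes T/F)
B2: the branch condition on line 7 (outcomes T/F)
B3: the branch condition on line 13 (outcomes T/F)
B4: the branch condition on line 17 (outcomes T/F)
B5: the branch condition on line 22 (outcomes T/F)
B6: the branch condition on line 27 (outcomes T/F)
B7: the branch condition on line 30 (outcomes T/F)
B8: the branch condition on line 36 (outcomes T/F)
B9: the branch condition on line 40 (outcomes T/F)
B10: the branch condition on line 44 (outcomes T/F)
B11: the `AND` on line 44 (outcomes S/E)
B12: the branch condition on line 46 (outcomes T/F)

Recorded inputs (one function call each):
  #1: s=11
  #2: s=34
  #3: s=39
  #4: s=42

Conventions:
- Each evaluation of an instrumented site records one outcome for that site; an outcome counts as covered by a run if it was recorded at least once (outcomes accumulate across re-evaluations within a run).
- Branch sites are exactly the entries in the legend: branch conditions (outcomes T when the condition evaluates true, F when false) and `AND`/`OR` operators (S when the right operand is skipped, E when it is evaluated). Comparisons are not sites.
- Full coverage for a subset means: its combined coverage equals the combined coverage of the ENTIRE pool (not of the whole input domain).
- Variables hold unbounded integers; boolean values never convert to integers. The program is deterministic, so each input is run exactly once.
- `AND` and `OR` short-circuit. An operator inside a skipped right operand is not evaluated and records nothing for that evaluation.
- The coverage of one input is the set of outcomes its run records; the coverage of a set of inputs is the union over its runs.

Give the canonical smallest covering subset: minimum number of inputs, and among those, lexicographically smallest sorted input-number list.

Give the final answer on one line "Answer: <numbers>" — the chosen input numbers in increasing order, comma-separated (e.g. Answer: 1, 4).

input #1, s=11: outcomes B1=F, B2=T, B3=T, B4=T, B6=F, B8=T, B10=F, B11=S, B12=F
input #2, s=34: outcomes B1=F, B2=T, B3=F, B4=F, B5=T, B6=T, B7=F, B8=T, B10=F, B11=S, B12=F
input #3, s=39: outcomes B1=F, B2=F, B3=T, B4=F, B5=T, B6=T, B7=F, B8=F, B9=F, B10=F, B11=S, B12=F
input #4, s=42: outcomes B1=F, B2=F, B3=T, B4=F, B5=T, B6=T, B7=F, B8=T, B10=T, B11=E
the full pool covers 19 outcomes: B1=F, B2=T, B2=F, B3=T, B3=F, B4=T, B4=F, B5=T, B6=T, B6=F, B7=F, B8=T, B8=F, B9=F, B10=T, B10=F, B11=S, B11=E, B12=F
size 1 is not enough: best union over all size-1 subsets is 12/19
size 2 is not enough: best union over all size-2 subsets is 16/19
size 3 is not enough: best union over all size-3 subsets is 18/19
inputs {1, 2, 3, 4} (size 4) cover everything; no size-4 subset with a lexicographically smaller index list covers all 19

Answer: 1, 2, 3, 4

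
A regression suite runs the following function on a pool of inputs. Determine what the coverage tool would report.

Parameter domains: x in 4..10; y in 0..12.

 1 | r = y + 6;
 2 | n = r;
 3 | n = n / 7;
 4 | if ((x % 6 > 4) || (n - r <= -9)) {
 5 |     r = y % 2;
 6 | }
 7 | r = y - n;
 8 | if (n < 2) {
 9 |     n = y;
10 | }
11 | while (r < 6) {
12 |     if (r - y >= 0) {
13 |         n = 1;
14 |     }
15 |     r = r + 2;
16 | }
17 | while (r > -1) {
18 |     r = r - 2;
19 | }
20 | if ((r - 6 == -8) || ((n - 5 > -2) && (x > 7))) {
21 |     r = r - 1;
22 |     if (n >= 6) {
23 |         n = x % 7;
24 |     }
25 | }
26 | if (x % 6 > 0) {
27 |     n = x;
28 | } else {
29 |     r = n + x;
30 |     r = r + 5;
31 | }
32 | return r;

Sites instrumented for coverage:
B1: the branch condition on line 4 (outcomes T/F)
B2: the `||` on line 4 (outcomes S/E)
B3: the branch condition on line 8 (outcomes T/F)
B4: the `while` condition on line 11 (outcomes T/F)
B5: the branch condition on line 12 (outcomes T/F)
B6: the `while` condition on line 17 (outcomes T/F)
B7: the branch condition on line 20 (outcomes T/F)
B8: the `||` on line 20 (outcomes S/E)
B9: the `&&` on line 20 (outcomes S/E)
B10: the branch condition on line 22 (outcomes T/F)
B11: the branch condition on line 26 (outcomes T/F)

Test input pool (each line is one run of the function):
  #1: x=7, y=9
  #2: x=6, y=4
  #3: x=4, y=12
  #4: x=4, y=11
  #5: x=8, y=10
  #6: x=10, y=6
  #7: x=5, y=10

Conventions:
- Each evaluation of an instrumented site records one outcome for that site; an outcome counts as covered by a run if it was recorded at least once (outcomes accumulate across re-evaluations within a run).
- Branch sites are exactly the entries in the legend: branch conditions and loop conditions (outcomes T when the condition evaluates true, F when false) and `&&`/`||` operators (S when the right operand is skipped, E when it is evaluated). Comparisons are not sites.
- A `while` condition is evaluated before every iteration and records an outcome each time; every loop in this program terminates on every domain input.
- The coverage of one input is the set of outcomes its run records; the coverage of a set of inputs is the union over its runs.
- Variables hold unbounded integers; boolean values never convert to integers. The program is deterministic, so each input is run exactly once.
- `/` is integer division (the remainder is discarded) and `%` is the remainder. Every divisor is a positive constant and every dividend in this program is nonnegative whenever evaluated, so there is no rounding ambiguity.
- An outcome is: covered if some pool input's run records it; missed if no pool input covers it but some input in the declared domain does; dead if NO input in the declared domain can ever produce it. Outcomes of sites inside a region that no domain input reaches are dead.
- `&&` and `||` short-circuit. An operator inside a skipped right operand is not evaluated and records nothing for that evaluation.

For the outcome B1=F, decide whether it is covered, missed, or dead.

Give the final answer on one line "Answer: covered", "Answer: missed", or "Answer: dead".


no pool input records B1=F
but domain input (x=4, y=0) does record it -> reachable, so missed
Answer: missed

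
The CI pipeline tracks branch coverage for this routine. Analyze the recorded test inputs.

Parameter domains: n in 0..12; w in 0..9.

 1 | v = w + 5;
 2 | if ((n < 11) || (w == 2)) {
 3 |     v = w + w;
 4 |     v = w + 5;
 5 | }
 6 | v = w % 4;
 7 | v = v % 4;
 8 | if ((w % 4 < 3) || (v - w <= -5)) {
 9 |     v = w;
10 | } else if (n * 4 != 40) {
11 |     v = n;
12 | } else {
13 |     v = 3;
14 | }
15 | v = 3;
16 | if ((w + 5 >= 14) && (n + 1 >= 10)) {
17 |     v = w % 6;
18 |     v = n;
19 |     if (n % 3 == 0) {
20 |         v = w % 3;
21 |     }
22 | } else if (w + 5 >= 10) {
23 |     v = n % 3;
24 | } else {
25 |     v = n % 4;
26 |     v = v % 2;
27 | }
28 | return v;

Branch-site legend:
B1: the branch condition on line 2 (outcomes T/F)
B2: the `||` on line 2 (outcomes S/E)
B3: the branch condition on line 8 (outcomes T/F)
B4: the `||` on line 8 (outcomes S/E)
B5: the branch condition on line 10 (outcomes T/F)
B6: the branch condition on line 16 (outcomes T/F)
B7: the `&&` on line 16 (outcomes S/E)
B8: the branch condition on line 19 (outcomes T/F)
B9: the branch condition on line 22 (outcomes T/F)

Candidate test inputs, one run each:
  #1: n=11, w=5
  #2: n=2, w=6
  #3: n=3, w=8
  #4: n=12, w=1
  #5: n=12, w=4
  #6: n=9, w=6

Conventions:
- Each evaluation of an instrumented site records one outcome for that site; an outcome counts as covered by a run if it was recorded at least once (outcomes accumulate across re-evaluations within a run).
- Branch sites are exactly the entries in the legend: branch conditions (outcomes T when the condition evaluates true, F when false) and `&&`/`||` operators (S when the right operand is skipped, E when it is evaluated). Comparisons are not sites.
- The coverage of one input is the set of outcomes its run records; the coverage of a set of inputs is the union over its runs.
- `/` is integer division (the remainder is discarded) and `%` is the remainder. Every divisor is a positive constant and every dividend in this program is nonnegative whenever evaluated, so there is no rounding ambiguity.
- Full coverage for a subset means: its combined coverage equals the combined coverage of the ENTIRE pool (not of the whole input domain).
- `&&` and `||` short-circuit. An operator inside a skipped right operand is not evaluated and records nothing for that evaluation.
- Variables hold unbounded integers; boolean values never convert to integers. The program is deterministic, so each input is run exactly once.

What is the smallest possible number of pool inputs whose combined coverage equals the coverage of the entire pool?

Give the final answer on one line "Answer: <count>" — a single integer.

test 1 (n=11, w=5) fires B2->E, B1->F, B4->S, B3->T, B7->S, B6->F, B9->T; hits B1=F, B2=E, B3=T, B4=S, B6=F, B7=S, B9=T
test 2 (n=2, w=6) fires B2->S, B1->T, B4->S, B3->T, B7->S, B6->F, B9->T; hits B1=T, B2=S, B3=T, B4=S, B6=F, B7=S, B9=T
test 3 (n=3, w=8) fires B2->S, B1->T, B4->S, B3->T, B7->S, B6->F, B9->T; hits B1=T, B2=S, B3=T, B4=S, B6=F, B7=S, B9=T
test 4 (n=12, w=1) fires B2->E, B1->F, B4->S, B3->T, B7->S, B6->F, B9->F; hits B1=F, B2=E, B3=T, B4=S, B6=F, B7=S, B9=F
test 5 (n=12, w=4) fires B2->E, B1->F, B4->S, B3->T, B7->S, B6->F, B9->F; hits B1=F, B2=E, B3=T, B4=S, B6=F, B7=S, B9=F
test 6 (n=9, w=6) fires B2->S, B1->T, B4->S, B3->T, B7->S, B6->F, B9->T; hits B1=T, B2=S, B3=T, B4=S, B6=F, B7=S, B9=T
pool-wide coverage (10 outcomes): B1=T, B1=F, B2=S, B2=E, B3=T, B4=S, B6=F, B7=S, B9=T, B9=F
checked all size-1 subsets: none covers 10 outcomes (max 7/10)
the canonical winner is {2, 4}: size 2, full 10-outcome coverage, earliest index list among size-2 covers

Answer: 2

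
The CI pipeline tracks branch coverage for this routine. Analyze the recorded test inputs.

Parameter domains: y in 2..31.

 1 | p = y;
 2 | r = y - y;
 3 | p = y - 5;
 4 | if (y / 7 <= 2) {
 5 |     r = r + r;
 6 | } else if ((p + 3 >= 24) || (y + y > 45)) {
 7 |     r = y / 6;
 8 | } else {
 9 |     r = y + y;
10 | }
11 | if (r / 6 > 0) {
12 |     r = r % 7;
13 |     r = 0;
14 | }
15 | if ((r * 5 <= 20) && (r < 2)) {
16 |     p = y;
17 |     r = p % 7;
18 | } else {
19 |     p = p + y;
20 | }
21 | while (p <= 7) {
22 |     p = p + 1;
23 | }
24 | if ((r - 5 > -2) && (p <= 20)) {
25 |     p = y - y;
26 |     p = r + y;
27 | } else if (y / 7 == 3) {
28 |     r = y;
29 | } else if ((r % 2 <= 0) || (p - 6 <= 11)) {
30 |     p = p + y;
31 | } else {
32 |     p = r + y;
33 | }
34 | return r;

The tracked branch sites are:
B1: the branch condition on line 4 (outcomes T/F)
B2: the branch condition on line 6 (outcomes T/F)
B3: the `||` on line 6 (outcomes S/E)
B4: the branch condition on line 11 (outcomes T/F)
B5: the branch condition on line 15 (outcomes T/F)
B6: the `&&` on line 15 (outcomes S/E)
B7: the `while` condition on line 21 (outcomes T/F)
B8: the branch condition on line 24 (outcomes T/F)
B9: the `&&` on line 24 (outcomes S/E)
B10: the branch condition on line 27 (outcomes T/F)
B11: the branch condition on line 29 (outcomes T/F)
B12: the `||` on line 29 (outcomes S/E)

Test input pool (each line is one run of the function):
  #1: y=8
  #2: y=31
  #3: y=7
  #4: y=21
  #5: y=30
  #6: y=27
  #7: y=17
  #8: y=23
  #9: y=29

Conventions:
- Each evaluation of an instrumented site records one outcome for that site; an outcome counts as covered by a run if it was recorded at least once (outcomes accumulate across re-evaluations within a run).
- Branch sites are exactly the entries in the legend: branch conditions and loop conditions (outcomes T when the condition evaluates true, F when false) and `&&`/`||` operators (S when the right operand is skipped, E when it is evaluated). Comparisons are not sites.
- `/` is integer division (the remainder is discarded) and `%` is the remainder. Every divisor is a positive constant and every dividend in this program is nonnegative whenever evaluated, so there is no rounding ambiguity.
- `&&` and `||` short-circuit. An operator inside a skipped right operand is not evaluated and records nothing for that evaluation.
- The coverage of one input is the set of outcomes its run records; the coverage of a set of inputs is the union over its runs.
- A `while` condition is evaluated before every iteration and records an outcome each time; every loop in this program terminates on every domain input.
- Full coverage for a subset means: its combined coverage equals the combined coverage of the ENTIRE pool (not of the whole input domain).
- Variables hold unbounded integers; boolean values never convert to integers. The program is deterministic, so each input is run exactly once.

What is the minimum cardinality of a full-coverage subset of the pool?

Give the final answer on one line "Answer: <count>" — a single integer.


#1 (y=8) -> B1->T, B4->F, B6->E, B5->T, B7->F, B9->S, B8->F, B10->F, B12->E, B11->T; covered: B1=T, B4=F, B5=T, B6=E, B7=F, B8=F, B9=S, B10=F, B11=T, B12=E
#2 (y=31) -> B1->F, B3->S, B2->T, B4->F, B6->S, B5->F, B7->F, B9->E, B8->F, B10->F, B12->E, B11->F; covered: B1=F, B2=T, B3=S, B4=F, B5=F, B6=S, B7=F, B8=F, B9=E, B10=F, B11=F, B12=E
#3 (y=7) -> B1->T, B4->F, B6->E, B5->T, B7->T, B7->F, B9->S, B8->F, B10->F, B12->S, B11->T; covered: B1=T, B4=F, B5=T, B6=E, B7=T, B7=F, B8=F, B9=S, B10=F, B11=T, B12=S
#4 (y=21) -> B1->F, B3->E, B2->F, B4->T, B6->E, B5->T, B7->F, B9->S, B8->F, B10->T; covered: B1=F, B2=F, B3=E, B4=T, B5=T, B6=E, B7=F, B8=F, B9=S, B10=T
#5 (y=30) -> B1->F, B3->S, B2->T, B4->F, B6->S, B5->F, B7->F, B9->E, B8->F, B10->F, B12->E, B11->F; covered: B1=F, B2=T, B3=S, B4=F, B5=F, B6=S, B7=F, B8=F, B9=E, B10=F, B11=F, B12=E
#6 (y=27) -> B1->F, B3->S, B2->T, B4->F, B6->E, B5->F, B7->F, B9->E, B8->F, B10->T; covered: B1=F, B2=T, B3=S, B4=F, B5=F, B6=E, B7=F, B8=F, B9=E, B10=T
#7 (y=17) -> B1->T, B4->F, B6->E, B5->T, B7->F, B9->S, B8->F, B10->F, B12->E, B11->T; covered: B1=T, B4=F, B5=T, B6=E, B7=F, B8=F, B9=S, B10=F, B11=T, B12=E
#8 (y=23) -> B1->F, B3->E, B2->T, B4->F, B6->E, B5->F, B7->F, B9->S, B8->F, B10->T; covered: B1=F, B2=T, B3=E, B4=F, B5=F, B6=E, B7=F, B8=F, B9=S, B10=T
#9 (y=29) -> B1->F, B3->S, B2->T, B4->F, B6->E, B5->F, B7->F, B9->E, B8->F, B10->F, B12->S, B11->T; covered: B1=F, B2=T, B3=S, B4=F, B5=F, B6=E, B7=F, B8=F, B9=E, B10=F, B11=T, B12=S
pool-wide coverage (23 outcomes): B1=T, B1=F, B2=T, B2=F, B3=S, B3=E, B4=T, B4=F, B5=T, B5=F, B6=S, B6=E, B7=T, B7=F, B8=F, B9=S, B9=E, B10=T, B10=F, B11=T, B11=F, B12=S, B12=E
no size-1 subset reaches all 23 outcomes (best union: 12/23)
no size-2 subset reaches all 23 outcomes (best union: 19/23)
at size 3, {2, 3, 4} reaches all 23 outcomes; every lexicographically earlier size-3 subset fails
Answer: 3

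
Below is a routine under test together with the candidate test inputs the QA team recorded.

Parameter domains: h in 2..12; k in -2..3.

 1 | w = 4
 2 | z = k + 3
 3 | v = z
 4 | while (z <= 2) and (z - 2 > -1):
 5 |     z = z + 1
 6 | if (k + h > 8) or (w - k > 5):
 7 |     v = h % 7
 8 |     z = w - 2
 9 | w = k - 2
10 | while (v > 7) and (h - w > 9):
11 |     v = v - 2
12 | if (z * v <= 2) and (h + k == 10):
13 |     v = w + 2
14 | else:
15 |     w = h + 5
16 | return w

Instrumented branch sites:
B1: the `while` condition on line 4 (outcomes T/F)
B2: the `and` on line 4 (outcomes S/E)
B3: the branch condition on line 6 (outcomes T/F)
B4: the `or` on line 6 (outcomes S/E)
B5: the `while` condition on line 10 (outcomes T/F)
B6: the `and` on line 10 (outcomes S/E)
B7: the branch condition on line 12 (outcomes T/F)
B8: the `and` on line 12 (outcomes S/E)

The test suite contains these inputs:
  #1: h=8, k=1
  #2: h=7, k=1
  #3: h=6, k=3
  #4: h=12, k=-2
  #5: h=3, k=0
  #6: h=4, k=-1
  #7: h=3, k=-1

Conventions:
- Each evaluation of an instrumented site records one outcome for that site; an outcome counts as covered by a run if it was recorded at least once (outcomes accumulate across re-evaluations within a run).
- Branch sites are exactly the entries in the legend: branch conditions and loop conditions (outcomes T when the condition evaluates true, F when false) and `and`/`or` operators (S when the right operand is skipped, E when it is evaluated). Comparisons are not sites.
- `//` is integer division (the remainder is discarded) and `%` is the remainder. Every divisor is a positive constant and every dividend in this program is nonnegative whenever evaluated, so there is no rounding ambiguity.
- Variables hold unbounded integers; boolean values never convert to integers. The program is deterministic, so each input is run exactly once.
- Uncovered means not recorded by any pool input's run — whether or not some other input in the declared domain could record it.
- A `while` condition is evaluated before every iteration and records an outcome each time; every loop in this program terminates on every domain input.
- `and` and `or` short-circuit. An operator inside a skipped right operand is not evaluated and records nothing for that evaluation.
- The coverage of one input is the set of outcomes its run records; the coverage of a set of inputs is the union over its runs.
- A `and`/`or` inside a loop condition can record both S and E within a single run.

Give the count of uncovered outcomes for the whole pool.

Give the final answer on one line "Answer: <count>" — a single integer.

input #1, h=8, k=1: events B2->S, B1->F, B4->S, B3->T, B6->S, B5->F, B8->E, B7->F; outcomes B1=F, B2=S, B3=T, B4=S, B5=F, B6=S, B7=F, B8=E
input #2, h=7, k=1: events B2->S, B1->F, B4->E, B3->F, B6->S, B5->F, B8->S, B7->F; outcomes B1=F, B2=S, B3=F, B4=E, B5=F, B6=S, B7=F, B8=S
input #3, h=6, k=3: events B2->S, B1->F, B4->S, B3->T, B6->S, B5->F, B8->S, B7->F; outcomes B1=F, B2=S, B3=T, B4=S, B5=F, B6=S, B7=F, B8=S
input #4, h=12, k=-2: events B2->E, B1->F, B4->S, B3->T, B6->S, B5->F, B8->S, B7->F; outcomes B1=F, B2=E, B3=T, B4=S, B5=F, B6=S, B7=F, B8=S
input #5, h=3, k=0: events B2->S, B1->F, B4->E, B3->F, B6->S, B5->F, B8->S, B7->F; outcomes B1=F, B2=S, B3=F, B4=E, B5=F, B6=S, B7=F, B8=S
input #6, h=4, k=-1: events B2->E, B1->T, B2->S, B1->F, B4->E, B3->F, B6->S, B5->F, B8->S, B7->F; outcomes B1=T, B1=F, B2=S, B2=E, B3=F, B4=E, B5=F, B6=S, B7=F, B8=S
input #7, h=3, k=-1: events B2->E, B1->T, B2->S, B1->F, B4->E, B3->F, B6->S, B5->F, B8->S, B7->F; outcomes B1=T, B1=F, B2=S, B2=E, B3=F, B4=E, B5=F, B6=S, B7=F, B8=S
union over the pool: B1=T, B1=F, B2=S, B2=E, B3=T, B3=F, B4=S, B4=E, B5=F, B6=S, B7=F, B8=S, B8=E
uncovered (3 of 16): B5=T, B6=E, B7=T

Answer: 3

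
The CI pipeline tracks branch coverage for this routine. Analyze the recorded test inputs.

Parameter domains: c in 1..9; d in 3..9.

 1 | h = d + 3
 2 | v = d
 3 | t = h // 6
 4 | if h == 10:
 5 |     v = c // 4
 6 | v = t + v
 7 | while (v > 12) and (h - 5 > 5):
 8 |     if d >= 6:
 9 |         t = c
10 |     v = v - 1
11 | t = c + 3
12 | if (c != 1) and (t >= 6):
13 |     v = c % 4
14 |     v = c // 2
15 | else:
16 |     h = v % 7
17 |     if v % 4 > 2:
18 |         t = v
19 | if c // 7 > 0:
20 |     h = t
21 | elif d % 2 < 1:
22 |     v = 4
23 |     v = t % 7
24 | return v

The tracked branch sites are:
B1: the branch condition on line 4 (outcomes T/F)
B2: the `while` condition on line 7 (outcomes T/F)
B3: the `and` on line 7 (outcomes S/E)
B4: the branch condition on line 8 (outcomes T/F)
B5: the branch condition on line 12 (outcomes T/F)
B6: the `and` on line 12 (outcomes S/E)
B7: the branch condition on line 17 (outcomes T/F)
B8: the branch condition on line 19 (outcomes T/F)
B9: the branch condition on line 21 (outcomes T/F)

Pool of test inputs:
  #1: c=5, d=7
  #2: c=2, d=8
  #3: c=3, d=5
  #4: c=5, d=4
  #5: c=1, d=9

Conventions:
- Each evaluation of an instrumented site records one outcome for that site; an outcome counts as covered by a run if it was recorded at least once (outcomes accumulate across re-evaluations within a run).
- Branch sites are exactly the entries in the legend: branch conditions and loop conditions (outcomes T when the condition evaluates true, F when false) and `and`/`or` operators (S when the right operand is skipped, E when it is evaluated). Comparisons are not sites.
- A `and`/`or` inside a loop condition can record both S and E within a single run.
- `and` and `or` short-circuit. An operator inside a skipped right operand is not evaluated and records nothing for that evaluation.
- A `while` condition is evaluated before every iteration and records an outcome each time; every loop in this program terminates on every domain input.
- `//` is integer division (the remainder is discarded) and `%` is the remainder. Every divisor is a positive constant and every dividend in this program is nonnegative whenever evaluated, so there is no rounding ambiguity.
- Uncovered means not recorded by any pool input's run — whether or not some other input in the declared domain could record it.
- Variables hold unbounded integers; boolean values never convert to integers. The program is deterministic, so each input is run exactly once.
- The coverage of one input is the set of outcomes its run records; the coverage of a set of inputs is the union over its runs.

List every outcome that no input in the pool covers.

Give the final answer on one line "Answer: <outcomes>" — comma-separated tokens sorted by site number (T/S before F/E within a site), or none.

input #1 (c=5, d=7): covers B1=T, B2=F, B3=S, B5=T, B6=E, B8=F, B9=F
input #2 (c=2, d=8): covers B1=F, B2=F, B3=S, B5=F, B6=E, B7=F, B8=F, B9=T
input #3 (c=3, d=5): covers B1=F, B2=F, B3=S, B5=T, B6=E, B8=F, B9=F
input #4 (c=5, d=4): covers B1=F, B2=F, B3=S, B5=T, B6=E, B8=F, B9=T
input #5 (c=1, d=9): covers B1=F, B2=F, B3=S, B5=F, B6=S, B7=T, B8=F, B9=F
union over the pool: B1=T, B1=F, B2=F, B3=S, B5=T, B5=F, B6=S, B6=E, B7=T, B7=F, B8=F, B9=T, B9=F
uncovered (5 of 18): B2=T, B3=E, B4=T, B4=F, B8=T

Answer: B2=T, B3=E, B4=T, B4=F, B8=T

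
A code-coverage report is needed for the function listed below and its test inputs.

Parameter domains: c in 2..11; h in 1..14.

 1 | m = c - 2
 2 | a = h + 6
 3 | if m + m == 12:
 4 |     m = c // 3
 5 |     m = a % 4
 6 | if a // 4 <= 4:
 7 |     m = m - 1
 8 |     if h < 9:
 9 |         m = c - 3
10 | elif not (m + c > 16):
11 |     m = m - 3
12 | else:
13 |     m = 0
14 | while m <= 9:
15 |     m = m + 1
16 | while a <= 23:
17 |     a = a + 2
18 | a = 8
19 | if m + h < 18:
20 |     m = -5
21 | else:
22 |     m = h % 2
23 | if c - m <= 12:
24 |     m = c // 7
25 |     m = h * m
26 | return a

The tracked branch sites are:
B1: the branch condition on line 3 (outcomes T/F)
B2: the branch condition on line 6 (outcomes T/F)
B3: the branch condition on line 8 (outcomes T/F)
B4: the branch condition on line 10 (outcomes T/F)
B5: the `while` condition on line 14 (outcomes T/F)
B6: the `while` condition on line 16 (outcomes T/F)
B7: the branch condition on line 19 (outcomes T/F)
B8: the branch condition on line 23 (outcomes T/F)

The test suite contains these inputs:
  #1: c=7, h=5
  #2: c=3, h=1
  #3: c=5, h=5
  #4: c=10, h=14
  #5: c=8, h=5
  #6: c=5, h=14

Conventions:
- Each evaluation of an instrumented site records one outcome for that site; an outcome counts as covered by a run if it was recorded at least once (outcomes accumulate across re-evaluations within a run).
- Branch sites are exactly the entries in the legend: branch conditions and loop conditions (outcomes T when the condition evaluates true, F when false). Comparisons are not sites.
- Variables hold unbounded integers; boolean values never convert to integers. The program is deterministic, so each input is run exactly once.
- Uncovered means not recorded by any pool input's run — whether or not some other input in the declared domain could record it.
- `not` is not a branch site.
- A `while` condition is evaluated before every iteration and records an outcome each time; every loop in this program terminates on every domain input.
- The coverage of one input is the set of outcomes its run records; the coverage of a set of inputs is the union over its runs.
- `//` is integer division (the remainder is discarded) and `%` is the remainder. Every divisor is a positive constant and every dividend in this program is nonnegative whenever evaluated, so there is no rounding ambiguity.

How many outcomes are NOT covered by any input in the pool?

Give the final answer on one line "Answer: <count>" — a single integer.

input #1 (c=7, h=5): events B1->F, B2->T, B3->T, B5->T, B5->T, B5->T, B5->T, B5->T, B5->T, B5->F, B6->T, B6->T, B6->T, B6->T, ...; covers B1=F, B2=T, B3=T, B5=T, B5=F, B6=T, B6=F, B7=T, B8=T
input #2 (c=3, h=1): events B1->F, B2->T, B3->T, B5->T, B5->T, B5->T, B5->T, B5->T, B5->T, B5->T, B5->T, B5->T, B5->T, B5->F, ...; covers B1=F, B2=T, B3=T, B5=T, B5=F, B6=T, B6=F, B7=T, B8=T
input #3 (c=5, h=5): events B1->F, B2->T, B3->T, B5->T, B5->T, B5->T, B5->T, B5->T, B5->T, B5->T, B5->T, B5->F, B6->T, B6->T, ...; covers B1=F, B2=T, B3=T, B5=T, B5=F, B6=T, B6=F, B7=T, B8=T
input #4 (c=10, h=14): events B1->F, B2->F, B4->F, B5->T, B5->T, B5->T, B5->T, B5->T, B5->T, B5->T, B5->T, B5->T, B5->T, B5->F, ...; covers B1=F, B2=F, B4=F, B5=T, B5=F, B6=T, B6=F, B7=F, B8=T
input #5 (c=8, h=5): events B1->T, B2->T, B3->T, B5->T, B5->T, B5->T, B5->T, B5->T, B5->F, B6->T, B6->T, B6->T, B6->T, B6->T, ...; covers B1=T, B2=T, B3=T, B5=T, B5=F, B6=T, B6=F, B7=T, B8=F
input #6 (c=5, h=14): events B1->F, B2->F, B4->T, B5->T, B5->T, B5->T, B5->T, B5->T, B5->T, B5->T, B5->T, B5->T, B5->T, B5->F, ...; covers B1=F, B2=F, B4=T, B5=T, B5=F, B6=T, B6=F, B7=F, B8=T
union over the pool: B1=T, B1=F, B2=T, B2=F, B3=T, B4=T, B4=F, B5=T, B5=F, B6=T, B6=F, B7=T, B7=F, B8=T, B8=F
uncovered (1 of 16): B3=F

Answer: 1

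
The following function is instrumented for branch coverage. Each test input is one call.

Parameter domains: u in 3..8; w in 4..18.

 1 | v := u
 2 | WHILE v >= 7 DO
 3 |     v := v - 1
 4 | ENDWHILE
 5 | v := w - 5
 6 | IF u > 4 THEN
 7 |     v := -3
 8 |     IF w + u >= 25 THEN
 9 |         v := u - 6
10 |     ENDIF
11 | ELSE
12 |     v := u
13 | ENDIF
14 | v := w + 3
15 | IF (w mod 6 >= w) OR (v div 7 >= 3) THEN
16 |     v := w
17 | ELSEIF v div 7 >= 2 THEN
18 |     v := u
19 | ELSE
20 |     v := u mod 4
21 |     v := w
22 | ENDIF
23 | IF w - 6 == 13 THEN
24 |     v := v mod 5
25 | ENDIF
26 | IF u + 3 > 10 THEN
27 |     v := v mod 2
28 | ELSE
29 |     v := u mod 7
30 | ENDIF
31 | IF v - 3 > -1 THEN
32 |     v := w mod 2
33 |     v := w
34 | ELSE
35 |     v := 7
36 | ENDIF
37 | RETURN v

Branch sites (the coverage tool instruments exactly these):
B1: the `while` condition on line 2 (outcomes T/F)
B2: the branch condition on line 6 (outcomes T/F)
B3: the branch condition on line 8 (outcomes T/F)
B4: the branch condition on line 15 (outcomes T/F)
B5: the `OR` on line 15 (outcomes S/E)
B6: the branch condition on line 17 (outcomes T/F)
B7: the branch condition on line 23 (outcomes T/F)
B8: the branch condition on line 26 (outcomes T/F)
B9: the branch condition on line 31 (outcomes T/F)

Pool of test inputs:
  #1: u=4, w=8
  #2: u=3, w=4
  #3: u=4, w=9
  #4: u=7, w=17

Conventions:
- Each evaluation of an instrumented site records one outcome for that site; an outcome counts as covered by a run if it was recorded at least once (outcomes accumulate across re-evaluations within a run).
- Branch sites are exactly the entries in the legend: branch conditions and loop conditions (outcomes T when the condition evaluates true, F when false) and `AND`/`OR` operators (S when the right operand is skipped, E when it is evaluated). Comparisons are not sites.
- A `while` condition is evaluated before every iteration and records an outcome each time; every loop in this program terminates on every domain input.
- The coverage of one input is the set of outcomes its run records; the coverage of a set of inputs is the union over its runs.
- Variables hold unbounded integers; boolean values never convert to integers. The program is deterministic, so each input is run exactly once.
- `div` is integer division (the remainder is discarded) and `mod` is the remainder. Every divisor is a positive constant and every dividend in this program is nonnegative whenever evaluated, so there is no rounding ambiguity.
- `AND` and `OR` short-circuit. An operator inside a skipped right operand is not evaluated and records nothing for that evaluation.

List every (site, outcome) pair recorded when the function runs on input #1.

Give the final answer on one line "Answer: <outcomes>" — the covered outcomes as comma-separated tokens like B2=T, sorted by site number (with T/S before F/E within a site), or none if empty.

Simulating input #1 (u=4, w=8) step by step:
  B1->F, B2->F, B5->E, B4->F, B6->F, B7->F, B8->F, B9->T
as a set, this run covers: B1=F, B2=F, B4=F, B5=E, B6=F, B7=F, B8=F, B9=T

Answer: B1=F, B2=F, B4=F, B5=E, B6=F, B7=F, B8=F, B9=T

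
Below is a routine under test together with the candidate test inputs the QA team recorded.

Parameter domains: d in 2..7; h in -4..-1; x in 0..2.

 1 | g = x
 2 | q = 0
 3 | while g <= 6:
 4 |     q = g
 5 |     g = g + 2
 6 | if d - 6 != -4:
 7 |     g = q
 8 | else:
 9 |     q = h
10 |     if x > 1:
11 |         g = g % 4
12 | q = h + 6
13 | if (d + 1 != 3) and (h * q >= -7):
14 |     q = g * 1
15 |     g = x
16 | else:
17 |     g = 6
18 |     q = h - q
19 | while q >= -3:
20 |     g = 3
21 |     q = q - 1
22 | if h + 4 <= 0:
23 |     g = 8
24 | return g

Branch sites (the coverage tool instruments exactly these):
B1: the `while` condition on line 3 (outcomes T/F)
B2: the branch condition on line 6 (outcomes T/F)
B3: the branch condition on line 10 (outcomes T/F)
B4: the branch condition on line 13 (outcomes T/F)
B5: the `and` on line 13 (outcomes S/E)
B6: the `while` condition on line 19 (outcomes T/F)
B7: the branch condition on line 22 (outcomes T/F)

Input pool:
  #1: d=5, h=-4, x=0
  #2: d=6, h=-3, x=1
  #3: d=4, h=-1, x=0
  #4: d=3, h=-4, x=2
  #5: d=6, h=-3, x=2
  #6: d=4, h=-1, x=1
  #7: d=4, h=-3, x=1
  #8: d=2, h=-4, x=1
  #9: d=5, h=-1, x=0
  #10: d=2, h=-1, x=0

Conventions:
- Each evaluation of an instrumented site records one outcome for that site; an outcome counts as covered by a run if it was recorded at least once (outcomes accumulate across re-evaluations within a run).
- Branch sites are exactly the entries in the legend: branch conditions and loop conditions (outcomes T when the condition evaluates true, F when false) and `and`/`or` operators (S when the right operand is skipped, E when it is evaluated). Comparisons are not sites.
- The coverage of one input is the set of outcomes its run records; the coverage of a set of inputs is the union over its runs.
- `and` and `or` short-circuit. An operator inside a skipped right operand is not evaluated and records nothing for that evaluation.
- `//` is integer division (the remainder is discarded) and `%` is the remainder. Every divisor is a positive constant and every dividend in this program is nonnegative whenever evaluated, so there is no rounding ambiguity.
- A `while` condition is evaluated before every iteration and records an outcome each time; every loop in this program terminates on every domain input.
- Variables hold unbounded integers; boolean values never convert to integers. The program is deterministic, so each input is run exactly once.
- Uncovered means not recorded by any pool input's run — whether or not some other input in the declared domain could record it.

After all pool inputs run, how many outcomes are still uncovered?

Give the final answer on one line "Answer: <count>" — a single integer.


test 1 (d=5, h=-4, x=0) fires B1->T, B1->T, B1->T, B1->T, B1->F, B2->T, B5->E, B4->F, B6->F, B7->T; hits B1=T, B1=F, B2=T, B4=F, B5=E, B6=F, B7=T
test 2 (d=6, h=-3, x=1) fires B1->T, B1->T, B1->T, B1->F, B2->T, B5->E, B4->F, B6->F, B7->F; hits B1=T, B1=F, B2=T, B4=F, B5=E, B6=F, B7=F
test 3 (d=4, h=-1, x=0) fires B1->T, B1->T, B1->T, B1->T, B1->F, B2->T, B5->E, B4->T, B6->T, B6->T, B6->T, B6->T, B6->T, B6->T, ...; hits B1=T, B1=F, B2=T, B4=T, B5=E, B6=T, B6=F, B7=F
test 4 (d=3, h=-4, x=2) fires B1->T, B1->T, B1->T, B1->F, B2->T, B5->E, B4->F, B6->F, B7->T; hits B1=T, B1=F, B2=T, B4=F, B5=E, B6=F, B7=T
test 5 (d=6, h=-3, x=2) fires B1->T, B1->T, B1->T, B1->F, B2->T, B5->E, B4->F, B6->F, B7->F; hits B1=T, B1=F, B2=T, B4=F, B5=E, B6=F, B7=F
test 6 (d=4, h=-1, x=1) fires B1->T, B1->T, B1->T, B1->F, B2->T, B5->E, B4->T, B6->T, B6->T, B6->T, B6->T, B6->T, B6->T, B6->T, ...; hits B1=T, B1=F, B2=T, B4=T, B5=E, B6=T, B6=F, B7=F
test 7 (d=4, h=-3, x=1) fires B1->T, B1->T, B1->T, B1->F, B2->T, B5->E, B4->F, B6->F, B7->F; hits B1=T, B1=F, B2=T, B4=F, B5=E, B6=F, B7=F
test 8 (d=2, h=-4, x=1) fires B1->T, B1->T, B1->T, B1->F, B2->F, B3->F, B5->S, B4->F, B6->F, B7->T; hits B1=T, B1=F, B2=F, B3=F, B4=F, B5=S, B6=F, B7=T
test 9 (d=5, h=-1, x=0) fires B1->T, B1->T, B1->T, B1->T, B1->F, B2->T, B5->E, B4->T, B6->T, B6->T, B6->T, B6->T, B6->T, B6->T, ...; hits B1=T, B1=F, B2=T, B4=T, B5=E, B6=T, B6=F, B7=F
test 10 (d=2, h=-1, x=0) fires B1->T, B1->T, B1->T, B1->T, B1->F, B2->F, B3->F, B5->S, B4->F, B6->F, B7->F; hits B1=T, B1=F, B2=F, B3=F, B4=F, B5=S, B6=F, B7=F
union over the pool: B1=T, B1=F, B2=T, B2=F, B3=F, B4=T, B4=F, B5=S, B5=E, B6=T, B6=F, B7=T, B7=F
uncovered (1 of 14): B3=T
Answer: 1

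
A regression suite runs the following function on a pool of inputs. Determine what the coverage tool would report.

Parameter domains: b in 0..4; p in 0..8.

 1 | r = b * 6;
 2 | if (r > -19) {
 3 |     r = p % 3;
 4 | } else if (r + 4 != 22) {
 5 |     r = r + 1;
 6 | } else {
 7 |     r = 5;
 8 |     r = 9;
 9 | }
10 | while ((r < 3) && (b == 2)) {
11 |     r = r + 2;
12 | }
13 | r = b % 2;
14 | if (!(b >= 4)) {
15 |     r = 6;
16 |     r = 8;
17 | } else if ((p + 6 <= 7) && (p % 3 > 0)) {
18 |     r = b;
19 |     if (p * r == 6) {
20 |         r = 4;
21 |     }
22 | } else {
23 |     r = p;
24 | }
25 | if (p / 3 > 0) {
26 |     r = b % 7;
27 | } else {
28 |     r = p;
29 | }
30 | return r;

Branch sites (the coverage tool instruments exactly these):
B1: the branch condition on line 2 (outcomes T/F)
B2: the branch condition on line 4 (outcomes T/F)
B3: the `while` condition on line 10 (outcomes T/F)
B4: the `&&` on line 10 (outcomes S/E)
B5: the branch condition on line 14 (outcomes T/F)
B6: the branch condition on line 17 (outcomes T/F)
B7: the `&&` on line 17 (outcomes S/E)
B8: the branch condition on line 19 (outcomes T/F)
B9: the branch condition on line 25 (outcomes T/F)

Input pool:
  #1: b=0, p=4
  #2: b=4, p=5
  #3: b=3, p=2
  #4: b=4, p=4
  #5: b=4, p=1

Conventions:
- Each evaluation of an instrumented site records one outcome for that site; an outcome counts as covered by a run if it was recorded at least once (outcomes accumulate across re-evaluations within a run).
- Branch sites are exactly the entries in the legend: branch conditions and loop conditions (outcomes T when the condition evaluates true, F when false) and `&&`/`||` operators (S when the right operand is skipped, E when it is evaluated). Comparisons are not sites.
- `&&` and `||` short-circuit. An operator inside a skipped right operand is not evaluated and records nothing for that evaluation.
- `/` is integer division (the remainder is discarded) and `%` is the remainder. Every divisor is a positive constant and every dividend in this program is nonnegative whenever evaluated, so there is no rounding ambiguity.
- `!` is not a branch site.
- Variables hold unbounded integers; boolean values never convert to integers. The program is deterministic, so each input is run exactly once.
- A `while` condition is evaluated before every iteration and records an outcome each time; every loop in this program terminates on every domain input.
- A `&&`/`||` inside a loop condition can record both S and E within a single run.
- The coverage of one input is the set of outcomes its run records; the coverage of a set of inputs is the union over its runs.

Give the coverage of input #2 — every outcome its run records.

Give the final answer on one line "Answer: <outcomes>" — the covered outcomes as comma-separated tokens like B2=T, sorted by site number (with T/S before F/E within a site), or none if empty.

Running input #2 (b=4, p=5), event by event:
  B1->T, B4->E, B3->F, B5->F, B7->S, B6->F, B9->T
distinct outcomes covered: B1=T, B3=F, B4=E, B5=F, B6=F, B7=S, B9=T

Answer: B1=T, B3=F, B4=E, B5=F, B6=F, B7=S, B9=T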